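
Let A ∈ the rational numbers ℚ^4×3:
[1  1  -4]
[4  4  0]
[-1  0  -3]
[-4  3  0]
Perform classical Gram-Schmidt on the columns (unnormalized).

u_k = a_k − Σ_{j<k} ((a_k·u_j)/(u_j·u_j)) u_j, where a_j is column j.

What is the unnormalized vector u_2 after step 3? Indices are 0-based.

u_2 = (-3299/859, 548/859, -2583/859, 369/859)

Step 1: u_0 = a_0 = (1, 4, -1, -4).
Step 2: u_1 = a_1 − (5/34)·u_0 = (29/34, 58/17, 5/34, 61/17).
Step 3: u_2 = a_2 − (-1/34)·u_0 − (-131/859)·u_1 = (-3299/859, 548/859, -2583/859, 369/859).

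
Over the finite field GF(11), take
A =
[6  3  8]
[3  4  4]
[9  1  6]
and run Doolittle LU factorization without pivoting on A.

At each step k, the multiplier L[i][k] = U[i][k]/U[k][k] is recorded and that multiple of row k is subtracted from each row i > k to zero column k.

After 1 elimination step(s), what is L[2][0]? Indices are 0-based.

L[2][0] = 7

[col 0] pivot 6
  R1 -= 6*R0 → (0, 8, 0)  (L[1][0] := 6)
  R2 -= 7*R0 → (0, 2, 5)  (L[2][0] := 7)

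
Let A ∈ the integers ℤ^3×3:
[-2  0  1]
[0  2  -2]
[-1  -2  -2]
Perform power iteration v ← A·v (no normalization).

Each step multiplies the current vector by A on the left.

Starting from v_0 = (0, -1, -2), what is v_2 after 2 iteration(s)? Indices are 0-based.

v_2 = (10, -8, -14)

v_0 = (0, -1, -2).
v_1 = A·v_0 = (-2, 2, 6).
v_2 = A·v_1 = (10, -8, -14).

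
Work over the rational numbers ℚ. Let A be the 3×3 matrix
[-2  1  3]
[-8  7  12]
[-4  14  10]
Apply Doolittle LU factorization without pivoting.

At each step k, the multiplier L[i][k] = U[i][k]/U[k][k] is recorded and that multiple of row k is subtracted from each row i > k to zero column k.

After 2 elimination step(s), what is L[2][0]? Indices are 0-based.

L[2][0] = 2

k=0: U[0][0]=-2
  eliminate (1,0): mult=4, new row 1: (0, 3, 0); set L[1][0]=4
  eliminate (2,0): mult=2, new row 2: (0, 12, 4); set L[2][0]=2
k=1: U[1][1]=3
  eliminate (2,1): mult=4, new row 2: (0, 0, 4); set L[2][1]=4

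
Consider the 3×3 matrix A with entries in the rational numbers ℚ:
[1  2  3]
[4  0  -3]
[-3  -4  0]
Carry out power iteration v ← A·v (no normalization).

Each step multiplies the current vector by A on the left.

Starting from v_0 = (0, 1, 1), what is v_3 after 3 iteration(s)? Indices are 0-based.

v_3 = (42, -43, -89)

v_0 = (0, 1, 1).
v_1 = A·v_0 = (5, -3, -4).
v_2 = A·v_1 = (-13, 32, -3).
v_3 = A·v_2 = (42, -43, -89).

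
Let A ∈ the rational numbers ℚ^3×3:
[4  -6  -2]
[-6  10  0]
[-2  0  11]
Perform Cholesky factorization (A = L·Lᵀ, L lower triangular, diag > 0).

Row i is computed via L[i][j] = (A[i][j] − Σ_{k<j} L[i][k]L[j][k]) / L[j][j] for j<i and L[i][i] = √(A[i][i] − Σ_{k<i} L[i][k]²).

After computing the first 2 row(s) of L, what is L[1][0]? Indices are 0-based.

L[1][0] = -3

Step 1: L[0][0] = √(4) = 2.
  L[1][0] = (-6) / L[0][0] = -3.
Step 2: L[1][1] = √(1) = 1.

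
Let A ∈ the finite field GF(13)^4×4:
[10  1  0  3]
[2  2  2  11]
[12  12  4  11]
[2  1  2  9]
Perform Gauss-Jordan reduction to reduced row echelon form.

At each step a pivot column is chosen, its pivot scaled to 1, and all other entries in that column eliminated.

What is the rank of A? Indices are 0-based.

rank = 4

[1] R0 /= 10  ⇒  (1, 4, 0, 12)
     R1 -= 2·R0  ⇒  (0, 7, 2, 0)
     R2 -= 12·R0  ⇒  (0, 3, 4, 10)
     R3 -= 2·R0  ⇒  (0, 6, 2, 11)
[2] R1 /= 7  ⇒  (0, 1, 4, 0)
     R0 -= 4·R1  ⇒  (1, 0, 10, 12)
     R2 -= 3·R1  ⇒  (0, 0, 5, 10)
     R3 -= 6·R1  ⇒  (0, 0, 4, 11)
[3] R2 /= 5  ⇒  (0, 0, 1, 2)
     R0 -= 10·R2  ⇒  (1, 0, 0, 5)
     R1 -= 4·R2  ⇒  (0, 1, 0, 5)
     R3 -= 4·R2  ⇒  (0, 0, 0, 3)
[4] R3 /= 3  ⇒  (0, 0, 0, 1)
     R0 -= 5·R3  ⇒  (1, 0, 0, 0)
     R1 -= 5·R3  ⇒  (0, 1, 0, 0)
     R2 -= 2·R3  ⇒  (0, 0, 1, 0)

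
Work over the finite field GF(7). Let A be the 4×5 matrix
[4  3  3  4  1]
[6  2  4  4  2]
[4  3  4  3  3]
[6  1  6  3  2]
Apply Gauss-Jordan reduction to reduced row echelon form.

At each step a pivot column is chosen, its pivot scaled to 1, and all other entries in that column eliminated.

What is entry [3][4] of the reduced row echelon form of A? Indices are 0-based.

M[3][4] = 4

pivot(0,0)=4: scale R0 → (1, 6, 6, 1, 2)
  clear (1,0): R1 −= (6)R0 → (0, 1, 3, 5, 4)
  clear (2,0): R2 −= (4)R0 → (0, 0, 1, 6, 2)
  clear (3,0): R3 −= (6)R0 → (0, 0, 5, 4, 4)
pivot(1,1)=1: scale R1 → (0, 1, 3, 5, 4)
  clear (0,1): R0 −= (6)R1 → (1, 0, 2, 6, 6)
pivot(2,2)=1: scale R2 → (0, 0, 1, 6, 2)
  clear (0,2): R0 −= (2)R2 → (1, 0, 0, 1, 2)
  clear (1,2): R1 −= (3)R2 → (0, 1, 0, 1, 5)
  clear (3,2): R3 −= (5)R2 → (0, 0, 0, 2, 1)
pivot(3,3)=2: scale R3 → (0, 0, 0, 1, 4)
  clear (0,3): R0 −= (1)R3 → (1, 0, 0, 0, 5)
  clear (1,3): R1 −= (1)R3 → (0, 1, 0, 0, 1)
  clear (2,3): R2 −= (6)R3 → (0, 0, 1, 0, 6)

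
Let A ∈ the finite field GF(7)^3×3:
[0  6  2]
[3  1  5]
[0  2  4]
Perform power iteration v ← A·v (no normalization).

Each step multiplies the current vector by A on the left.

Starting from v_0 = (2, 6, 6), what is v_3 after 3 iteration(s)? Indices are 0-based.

v_3 = (6, 0, 6)

v_0 = (2, 6, 6).
v_1 = A·v_0 = (6, 0, 1).
v_2 = A·v_1 = (2, 2, 4).
v_3 = A·v_2 = (6, 0, 6).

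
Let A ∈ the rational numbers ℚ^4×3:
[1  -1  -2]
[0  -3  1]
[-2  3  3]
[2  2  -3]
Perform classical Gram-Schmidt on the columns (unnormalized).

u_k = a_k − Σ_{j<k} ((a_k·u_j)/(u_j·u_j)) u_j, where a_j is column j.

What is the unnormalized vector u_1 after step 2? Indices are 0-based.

Step 1: u_0 = a_0 = (1, 0, -2, 2).
Step 2: u_1 = a_1 − (-1/3)·u_0 = (-2/3, -3, 7/3, 8/3).

u_1 = (-2/3, -3, 7/3, 8/3)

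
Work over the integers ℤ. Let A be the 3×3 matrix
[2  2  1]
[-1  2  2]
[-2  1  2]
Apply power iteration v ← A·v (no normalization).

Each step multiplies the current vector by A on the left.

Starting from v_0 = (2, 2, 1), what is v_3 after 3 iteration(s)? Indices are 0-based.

v_3 = (36, -56, -81)

v_0 = (2, 2, 1).
v_1 = A·v_0 = (9, 4, 0).
v_2 = A·v_1 = (26, -1, -14).
v_3 = A·v_2 = (36, -56, -81).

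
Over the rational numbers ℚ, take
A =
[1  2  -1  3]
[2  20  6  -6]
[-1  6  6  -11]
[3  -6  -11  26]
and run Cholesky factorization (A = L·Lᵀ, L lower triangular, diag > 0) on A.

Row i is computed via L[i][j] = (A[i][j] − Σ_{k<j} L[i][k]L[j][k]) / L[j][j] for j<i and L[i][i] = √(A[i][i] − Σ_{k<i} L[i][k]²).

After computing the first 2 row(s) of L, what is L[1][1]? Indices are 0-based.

Step 1: L[0][0] = √(1) = 1.
  L[1][0] = (2) / L[0][0] = 2.
Step 2: L[1][1] = √(16) = 4.

L[1][1] = 4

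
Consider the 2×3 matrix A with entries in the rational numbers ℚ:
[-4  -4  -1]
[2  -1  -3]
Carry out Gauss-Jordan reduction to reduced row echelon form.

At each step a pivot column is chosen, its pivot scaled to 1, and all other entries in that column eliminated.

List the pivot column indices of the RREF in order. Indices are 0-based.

pivot columns: 0, 1

step 1: normalize row 0 (÷-4) = (1, 1, 1/4)
  row 1: subtract 2×row0 = (0, -3, -7/2)
step 2: normalize row 1 (÷-3) = (0, 1, 7/6)
  row 0: subtract 1×row1 = (1, 0, -11/12)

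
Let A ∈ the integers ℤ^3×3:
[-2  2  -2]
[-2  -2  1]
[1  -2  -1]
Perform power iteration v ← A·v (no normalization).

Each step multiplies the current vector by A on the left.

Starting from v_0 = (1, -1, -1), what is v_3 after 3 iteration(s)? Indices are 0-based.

v_3 = (40, -12, -22)

v_0 = (1, -1, -1).
v_1 = A·v_0 = (-2, -1, 4).
v_2 = A·v_1 = (-6, 10, -4).
v_3 = A·v_2 = (40, -12, -22).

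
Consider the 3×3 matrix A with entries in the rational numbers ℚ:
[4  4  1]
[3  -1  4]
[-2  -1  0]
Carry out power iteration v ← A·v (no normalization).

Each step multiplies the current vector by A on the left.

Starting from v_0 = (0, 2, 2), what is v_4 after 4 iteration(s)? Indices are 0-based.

v_4 = (1268, 232, -638)

v_0 = (0, 2, 2).
v_1 = A·v_0 = (10, 6, -2).
v_2 = A·v_1 = (62, 16, -26).
v_3 = A·v_2 = (286, 66, -140).
v_4 = A·v_3 = (1268, 232, -638).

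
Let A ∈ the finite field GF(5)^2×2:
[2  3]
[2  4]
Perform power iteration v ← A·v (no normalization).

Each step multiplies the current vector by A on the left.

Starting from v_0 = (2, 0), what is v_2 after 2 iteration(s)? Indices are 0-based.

v_0 = (2, 0).
v_1 = A·v_0 = (4, 4).
v_2 = A·v_1 = (0, 4).

v_2 = (0, 4)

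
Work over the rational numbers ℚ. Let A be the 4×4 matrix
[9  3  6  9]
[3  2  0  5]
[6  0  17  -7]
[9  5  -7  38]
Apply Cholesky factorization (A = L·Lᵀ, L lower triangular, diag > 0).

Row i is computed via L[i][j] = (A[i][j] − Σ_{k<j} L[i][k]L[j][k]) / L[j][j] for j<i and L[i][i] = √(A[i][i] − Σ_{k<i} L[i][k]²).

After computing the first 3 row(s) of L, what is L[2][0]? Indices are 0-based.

Step 1: L[0][0] = √(9) = 3.
  L[1][0] = (3) / L[0][0] = 1.
Step 2: L[1][1] = √(1) = 1.
  L[2][0] = (6) / L[0][0] = 2.
  L[2][1] = (-2) / L[1][1] = -2.
Step 3: L[2][2] = √(9) = 3.

L[2][0] = 2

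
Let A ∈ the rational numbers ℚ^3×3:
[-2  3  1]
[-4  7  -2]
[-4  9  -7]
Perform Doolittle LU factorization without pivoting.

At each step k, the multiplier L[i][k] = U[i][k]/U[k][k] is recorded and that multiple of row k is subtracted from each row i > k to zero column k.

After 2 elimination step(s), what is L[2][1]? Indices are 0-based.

[col 0] pivot -2
  R1 -= 2*R0 → (0, 1, -4)  (L[1][0] := 2)
  R2 -= 2*R0 → (0, 3, -9)  (L[2][0] := 2)
[col 1] pivot 1
  R2 -= 3*R1 → (0, 0, 3)  (L[2][1] := 3)

L[2][1] = 3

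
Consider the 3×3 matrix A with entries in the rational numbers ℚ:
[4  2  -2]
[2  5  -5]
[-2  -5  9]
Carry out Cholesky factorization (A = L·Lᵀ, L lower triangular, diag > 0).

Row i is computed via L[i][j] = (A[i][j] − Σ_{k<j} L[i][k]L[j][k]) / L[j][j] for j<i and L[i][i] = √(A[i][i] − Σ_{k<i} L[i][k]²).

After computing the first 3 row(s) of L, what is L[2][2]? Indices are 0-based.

L[2][2] = 2

Step 1: L[0][0] = √(4) = 2.
  L[1][0] = (2) / L[0][0] = 1.
Step 2: L[1][1] = √(4) = 2.
  L[2][0] = (-2) / L[0][0] = -1.
  L[2][1] = (-4) / L[1][1] = -2.
Step 3: L[2][2] = √(4) = 2.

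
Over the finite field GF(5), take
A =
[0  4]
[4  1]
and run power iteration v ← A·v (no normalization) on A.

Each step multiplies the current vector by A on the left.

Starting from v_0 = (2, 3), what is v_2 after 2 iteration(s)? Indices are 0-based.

v_2 = (4, 4)

v_0 = (2, 3).
v_1 = A·v_0 = (2, 1).
v_2 = A·v_1 = (4, 4).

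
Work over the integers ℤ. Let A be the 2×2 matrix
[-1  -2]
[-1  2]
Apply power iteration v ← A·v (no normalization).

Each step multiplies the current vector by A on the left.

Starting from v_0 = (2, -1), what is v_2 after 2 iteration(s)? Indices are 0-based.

v_2 = (8, -8)

v_0 = (2, -1).
v_1 = A·v_0 = (0, -4).
v_2 = A·v_1 = (8, -8).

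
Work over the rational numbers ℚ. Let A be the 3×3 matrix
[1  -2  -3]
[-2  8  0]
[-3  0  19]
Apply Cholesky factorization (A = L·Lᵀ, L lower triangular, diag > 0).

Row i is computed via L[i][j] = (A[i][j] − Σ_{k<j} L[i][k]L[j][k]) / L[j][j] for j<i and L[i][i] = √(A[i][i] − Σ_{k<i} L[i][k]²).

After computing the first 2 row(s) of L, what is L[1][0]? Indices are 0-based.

Step 1: L[0][0] = √(1) = 1.
  L[1][0] = (-2) / L[0][0] = -2.
Step 2: L[1][1] = √(4) = 2.

L[1][0] = -2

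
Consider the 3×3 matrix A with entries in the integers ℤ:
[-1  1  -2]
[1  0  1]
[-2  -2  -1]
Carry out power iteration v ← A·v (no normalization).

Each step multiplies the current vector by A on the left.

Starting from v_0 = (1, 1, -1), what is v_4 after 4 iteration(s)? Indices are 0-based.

v_0 = (1, 1, -1).
v_1 = A·v_0 = (2, 0, -3).
v_2 = A·v_1 = (4, -1, -1).
v_3 = A·v_2 = (-3, 3, -5).
v_4 = A·v_3 = (16, -8, 5).

v_4 = (16, -8, 5)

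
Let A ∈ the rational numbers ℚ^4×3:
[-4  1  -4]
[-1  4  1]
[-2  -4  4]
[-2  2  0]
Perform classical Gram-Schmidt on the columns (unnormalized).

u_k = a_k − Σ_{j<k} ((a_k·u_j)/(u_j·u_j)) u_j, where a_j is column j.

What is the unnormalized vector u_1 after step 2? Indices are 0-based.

Step 1: u_0 = a_0 = (-4, -1, -2, -2).
Step 2: u_1 = a_1 − (-4/25)·u_0 = (9/25, 96/25, -108/25, 42/25).

u_1 = (9/25, 96/25, -108/25, 42/25)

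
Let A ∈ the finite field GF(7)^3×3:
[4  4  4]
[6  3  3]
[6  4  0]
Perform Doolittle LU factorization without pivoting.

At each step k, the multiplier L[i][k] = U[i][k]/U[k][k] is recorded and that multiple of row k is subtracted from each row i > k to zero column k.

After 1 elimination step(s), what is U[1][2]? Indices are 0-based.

Step 1: pivot at (0,0) is 4.
  row1 ← row1 − (5)·row0  ⇒  L[1][0]=5, U row1=(0, 4, 4)
  row2 ← row2 − (5)·row0  ⇒  L[2][0]=5, U row2=(0, 5, 1)

U[1][2] = 4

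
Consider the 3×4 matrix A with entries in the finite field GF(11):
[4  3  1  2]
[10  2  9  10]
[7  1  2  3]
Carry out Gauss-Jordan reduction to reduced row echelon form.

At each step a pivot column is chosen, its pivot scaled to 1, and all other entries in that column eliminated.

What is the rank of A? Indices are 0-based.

rank = 3

[1] R0 /= 4  ⇒  (1, 9, 3, 6)
     R1 -= 10·R0  ⇒  (0, 0, 1, 5)
     R2 -= 7·R0  ⇒  (0, 4, 3, 5)
[2] R1 <-> R2
[2] R1 /= 4  ⇒  (0, 1, 9, 4)
     R0 -= 9·R1  ⇒  (1, 0, 10, 3)
[3] R2 /= 1  ⇒  (0, 0, 1, 5)
     R0 -= 10·R2  ⇒  (1, 0, 0, 8)
     R1 -= 9·R2  ⇒  (0, 1, 0, 3)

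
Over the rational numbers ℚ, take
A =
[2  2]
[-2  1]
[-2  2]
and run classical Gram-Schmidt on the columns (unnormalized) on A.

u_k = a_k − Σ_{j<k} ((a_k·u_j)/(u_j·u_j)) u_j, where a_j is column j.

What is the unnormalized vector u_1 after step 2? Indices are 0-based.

u_1 = (7/3, 2/3, 5/3)

Step 1: u_0 = a_0 = (2, -2, -2).
Step 2: u_1 = a_1 − (-1/6)·u_0 = (7/3, 2/3, 5/3).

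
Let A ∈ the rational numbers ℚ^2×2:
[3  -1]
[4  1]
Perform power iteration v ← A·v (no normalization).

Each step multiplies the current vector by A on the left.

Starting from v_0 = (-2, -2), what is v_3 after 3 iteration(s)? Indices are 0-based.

v_3 = (20, -34)

v_0 = (-2, -2).
v_1 = A·v_0 = (-4, -10).
v_2 = A·v_1 = (-2, -26).
v_3 = A·v_2 = (20, -34).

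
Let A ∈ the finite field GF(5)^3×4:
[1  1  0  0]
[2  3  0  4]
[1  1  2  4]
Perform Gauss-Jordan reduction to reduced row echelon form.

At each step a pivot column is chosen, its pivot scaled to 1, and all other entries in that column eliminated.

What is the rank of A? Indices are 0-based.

pivot(0,0)=1: scale R0 → (1, 1, 0, 0)
  clear (1,0): R1 −= (2)R0 → (0, 1, 0, 4)
  clear (2,0): R2 −= (1)R0 → (0, 0, 2, 4)
pivot(1,1)=1: scale R1 → (0, 1, 0, 4)
  clear (0,1): R0 −= (1)R1 → (1, 0, 0, 1)
pivot(2,2)=2: scale R2 → (0, 0, 1, 2)

rank = 3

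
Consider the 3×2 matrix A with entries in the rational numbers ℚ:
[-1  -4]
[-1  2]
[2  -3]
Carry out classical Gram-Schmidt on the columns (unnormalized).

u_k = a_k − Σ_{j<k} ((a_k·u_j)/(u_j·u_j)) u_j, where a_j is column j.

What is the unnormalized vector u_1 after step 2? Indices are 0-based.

u_1 = (-14/3, 4/3, -5/3)

Step 1: u_0 = a_0 = (-1, -1, 2).
Step 2: u_1 = a_1 − (-2/3)·u_0 = (-14/3, 4/3, -5/3).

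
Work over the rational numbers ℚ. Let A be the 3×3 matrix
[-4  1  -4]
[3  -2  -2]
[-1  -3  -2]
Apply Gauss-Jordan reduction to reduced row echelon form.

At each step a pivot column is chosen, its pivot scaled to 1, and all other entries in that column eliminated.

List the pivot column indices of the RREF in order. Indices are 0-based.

pivot columns: 0, 1, 2

[1] R0 /= -4  ⇒  (1, -1/4, 1)
     R1 -= 3·R0  ⇒  (0, -5/4, -5)
     R2 -= -1·R0  ⇒  (0, -13/4, -1)
[2] R1 /= -5/4  ⇒  (0, 1, 4)
     R0 -= -1/4·R1  ⇒  (1, 0, 2)
     R2 -= -13/4·R1  ⇒  (0, 0, 12)
[3] R2 /= 12  ⇒  (0, 0, 1)
     R0 -= 2·R2  ⇒  (1, 0, 0)
     R1 -= 4·R2  ⇒  (0, 1, 0)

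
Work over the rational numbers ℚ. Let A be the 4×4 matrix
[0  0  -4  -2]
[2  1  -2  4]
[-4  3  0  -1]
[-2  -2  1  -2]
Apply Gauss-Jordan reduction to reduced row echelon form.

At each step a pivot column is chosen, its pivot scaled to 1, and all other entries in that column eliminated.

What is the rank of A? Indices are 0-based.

rank = 4

[1] R0 <-> R1
[1] R0 /= 2  ⇒  (1, 1/2, -1, 2)
     R2 -= -4·R0  ⇒  (0, 5, -4, 7)
     R3 -= -2·R0  ⇒  (0, -1, -1, 2)
[2] R1 <-> R2
[2] R1 /= 5  ⇒  (0, 1, -4/5, 7/5)
     R0 -= 1/2·R1  ⇒  (1, 0, -3/5, 13/10)
     R3 -= -1·R1  ⇒  (0, 0, -9/5, 17/5)
[3] R2 /= -4  ⇒  (0, 0, 1, 1/2)
     R0 -= -3/5·R2  ⇒  (1, 0, 0, 8/5)
     R1 -= -4/5·R2  ⇒  (0, 1, 0, 9/5)
     R3 -= -9/5·R2  ⇒  (0, 0, 0, 43/10)
[4] R3 /= 43/10  ⇒  (0, 0, 0, 1)
     R0 -= 8/5·R3  ⇒  (1, 0, 0, 0)
     R1 -= 9/5·R3  ⇒  (0, 1, 0, 0)
     R2 -= 1/2·R3  ⇒  (0, 0, 1, 0)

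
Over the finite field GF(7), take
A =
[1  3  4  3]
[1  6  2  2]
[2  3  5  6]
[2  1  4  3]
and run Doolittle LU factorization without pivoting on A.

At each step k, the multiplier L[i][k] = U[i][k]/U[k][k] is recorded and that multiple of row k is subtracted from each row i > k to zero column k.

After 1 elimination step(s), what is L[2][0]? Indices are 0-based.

L[2][0] = 2

Step 1: pivot at (0,0) is 1.
  row1 ← row1 − (1)·row0  ⇒  L[1][0]=1, U row1=(0, 3, 5, 6)
  row2 ← row2 − (2)·row0  ⇒  L[2][0]=2, U row2=(0, 4, 4, 0)
  row3 ← row3 − (2)·row0  ⇒  L[3][0]=2, U row3=(0, 2, 3, 4)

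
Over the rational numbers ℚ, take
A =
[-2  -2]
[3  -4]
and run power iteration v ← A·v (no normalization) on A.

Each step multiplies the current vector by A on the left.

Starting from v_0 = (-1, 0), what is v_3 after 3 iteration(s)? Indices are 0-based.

v_3 = (-40, -66)

v_0 = (-1, 0).
v_1 = A·v_0 = (2, -3).
v_2 = A·v_1 = (2, 18).
v_3 = A·v_2 = (-40, -66).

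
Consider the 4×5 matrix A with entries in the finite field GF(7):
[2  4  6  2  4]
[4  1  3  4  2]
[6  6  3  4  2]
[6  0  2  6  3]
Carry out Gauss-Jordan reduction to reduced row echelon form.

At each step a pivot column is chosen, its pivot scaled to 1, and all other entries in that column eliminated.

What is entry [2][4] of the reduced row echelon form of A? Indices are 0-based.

pivot(0,0)=2: scale R0 → (1, 2, 3, 1, 2)
  clear (1,0): R1 −= (4)R0 → (0, 0, 5, 0, 1)
  clear (2,0): R2 −= (6)R0 → (0, 1, 6, 5, 4)
  clear (3,0): R3 −= (6)R0 → (0, 2, 5, 0, 5)
pivot(1,1): swap R1↔R2
pivot(1,1)=1: scale R1 → (0, 1, 6, 5, 4)
  clear (0,1): R0 −= (2)R1 → (1, 0, 5, 5, 1)
  clear (3,1): R3 −= (2)R1 → (0, 0, 0, 4, 4)
pivot(2,2)=5: scale R2 → (0, 0, 1, 0, 3)
  clear (0,2): R0 −= (5)R2 → (1, 0, 0, 5, 0)
  clear (1,2): R1 −= (6)R2 → (0, 1, 0, 5, 0)
pivot(3,3)=4: scale R3 → (0, 0, 0, 1, 1)
  clear (0,3): R0 −= (5)R3 → (1, 0, 0, 0, 2)
  clear (1,3): R1 −= (5)R3 → (0, 1, 0, 0, 2)

M[2][4] = 3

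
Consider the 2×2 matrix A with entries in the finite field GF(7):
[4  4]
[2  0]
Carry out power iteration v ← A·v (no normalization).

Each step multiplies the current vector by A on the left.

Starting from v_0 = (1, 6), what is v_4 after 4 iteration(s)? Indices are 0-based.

v_4 = (3, 1)

v_0 = (1, 6).
v_1 = A·v_0 = (0, 2).
v_2 = A·v_1 = (1, 0).
v_3 = A·v_2 = (4, 2).
v_4 = A·v_3 = (3, 1).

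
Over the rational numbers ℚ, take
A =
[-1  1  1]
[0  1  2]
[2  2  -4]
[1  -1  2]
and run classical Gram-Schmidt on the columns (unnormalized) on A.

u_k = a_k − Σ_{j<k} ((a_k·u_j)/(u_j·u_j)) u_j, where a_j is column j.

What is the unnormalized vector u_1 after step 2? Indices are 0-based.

Step 1: u_0 = a_0 = (-1, 0, 2, 1).
Step 2: u_1 = a_1 − (1/3)·u_0 = (4/3, 1, 4/3, -4/3).

u_1 = (4/3, 1, 4/3, -4/3)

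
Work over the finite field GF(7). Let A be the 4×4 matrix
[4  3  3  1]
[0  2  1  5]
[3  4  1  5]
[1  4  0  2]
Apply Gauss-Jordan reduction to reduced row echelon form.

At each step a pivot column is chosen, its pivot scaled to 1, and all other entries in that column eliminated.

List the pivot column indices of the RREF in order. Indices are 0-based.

pivot columns: 0, 1, 2, 3

[1] R0 /= 4  ⇒  (1, 6, 6, 2)
     R2 -= 3·R0  ⇒  (0, 0, 4, 6)
     R3 -= 1·R0  ⇒  (0, 5, 1, 0)
[2] R1 /= 2  ⇒  (0, 1, 4, 6)
     R0 -= 6·R1  ⇒  (1, 0, 3, 1)
     R3 -= 5·R1  ⇒  (0, 0, 2, 5)
[3] R2 /= 4  ⇒  (0, 0, 1, 5)
     R0 -= 3·R2  ⇒  (1, 0, 0, 0)
     R1 -= 4·R2  ⇒  (0, 1, 0, 0)
     R3 -= 2·R2  ⇒  (0, 0, 0, 2)
[4] R3 /= 2  ⇒  (0, 0, 0, 1)
     R2 -= 5·R3  ⇒  (0, 0, 1, 0)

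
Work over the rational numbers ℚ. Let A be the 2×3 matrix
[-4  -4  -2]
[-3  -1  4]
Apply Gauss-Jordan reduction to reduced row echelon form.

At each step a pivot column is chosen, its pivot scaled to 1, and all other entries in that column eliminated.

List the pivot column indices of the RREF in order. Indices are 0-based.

[1] R0 /= -4  ⇒  (1, 1, 1/2)
     R1 -= -3·R0  ⇒  (0, 2, 11/2)
[2] R1 /= 2  ⇒  (0, 1, 11/4)
     R0 -= 1·R1  ⇒  (1, 0, -9/4)

pivot columns: 0, 1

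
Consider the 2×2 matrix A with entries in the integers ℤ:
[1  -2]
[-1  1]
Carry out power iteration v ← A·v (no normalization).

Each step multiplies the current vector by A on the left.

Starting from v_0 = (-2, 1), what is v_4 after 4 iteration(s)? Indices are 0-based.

v_0 = (-2, 1).
v_1 = A·v_0 = (-4, 3).
v_2 = A·v_1 = (-10, 7).
v_3 = A·v_2 = (-24, 17).
v_4 = A·v_3 = (-58, 41).

v_4 = (-58, 41)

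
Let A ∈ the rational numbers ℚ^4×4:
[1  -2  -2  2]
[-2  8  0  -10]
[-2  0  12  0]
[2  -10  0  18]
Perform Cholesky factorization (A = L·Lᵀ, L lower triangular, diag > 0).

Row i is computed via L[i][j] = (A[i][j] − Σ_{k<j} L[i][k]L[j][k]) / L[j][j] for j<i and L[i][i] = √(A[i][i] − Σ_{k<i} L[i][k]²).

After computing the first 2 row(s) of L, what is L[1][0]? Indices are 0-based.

L[1][0] = -2

Step 1: L[0][0] = √(1) = 1.
  L[1][0] = (-2) / L[0][0] = -2.
Step 2: L[1][1] = √(4) = 2.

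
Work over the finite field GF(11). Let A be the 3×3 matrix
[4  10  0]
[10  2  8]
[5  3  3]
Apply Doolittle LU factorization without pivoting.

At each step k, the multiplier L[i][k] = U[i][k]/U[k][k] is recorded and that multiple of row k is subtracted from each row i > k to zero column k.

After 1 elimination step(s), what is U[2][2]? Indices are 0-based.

k=0: U[0][0]=4
  eliminate (1,0): mult=8, new row 1: (0, 10, 8); set L[1][0]=8
  eliminate (2,0): mult=4, new row 2: (0, 7, 3); set L[2][0]=4

U[2][2] = 3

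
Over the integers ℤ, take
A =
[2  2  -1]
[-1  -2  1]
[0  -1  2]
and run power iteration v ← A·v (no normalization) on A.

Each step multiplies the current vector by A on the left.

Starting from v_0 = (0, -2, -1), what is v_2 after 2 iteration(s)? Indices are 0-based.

v_2 = (0, -3, -3)

v_0 = (0, -2, -1).
v_1 = A·v_0 = (-3, 3, 0).
v_2 = A·v_1 = (0, -3, -3).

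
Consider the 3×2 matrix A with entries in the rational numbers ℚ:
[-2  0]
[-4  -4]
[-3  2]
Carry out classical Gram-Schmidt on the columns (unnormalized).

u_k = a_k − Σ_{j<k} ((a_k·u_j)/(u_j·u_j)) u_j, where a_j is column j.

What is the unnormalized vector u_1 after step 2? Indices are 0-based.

Step 1: u_0 = a_0 = (-2, -4, -3).
Step 2: u_1 = a_1 − (10/29)·u_0 = (20/29, -76/29, 88/29).

u_1 = (20/29, -76/29, 88/29)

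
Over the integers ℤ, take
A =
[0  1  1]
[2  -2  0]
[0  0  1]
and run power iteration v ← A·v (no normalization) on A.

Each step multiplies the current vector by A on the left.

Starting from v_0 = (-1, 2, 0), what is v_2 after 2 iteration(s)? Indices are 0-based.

v_2 = (-6, 16, 0)

v_0 = (-1, 2, 0).
v_1 = A·v_0 = (2, -6, 0).
v_2 = A·v_1 = (-6, 16, 0).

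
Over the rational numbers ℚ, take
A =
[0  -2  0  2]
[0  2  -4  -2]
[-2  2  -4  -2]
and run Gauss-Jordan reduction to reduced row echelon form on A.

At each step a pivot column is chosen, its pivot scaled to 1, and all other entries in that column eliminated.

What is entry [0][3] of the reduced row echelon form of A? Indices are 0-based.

M[0][3] = 0

[1] R0 <-> R2
[1] R0 /= -2  ⇒  (1, -1, 2, 1)
[2] R1 /= 2  ⇒  (0, 1, -2, -1)
     R0 -= -1·R1  ⇒  (1, 0, 0, 0)
     R2 -= -2·R1  ⇒  (0, 0, -4, 0)
[3] R2 /= -4  ⇒  (0, 0, 1, 0)
     R1 -= -2·R2  ⇒  (0, 1, 0, -1)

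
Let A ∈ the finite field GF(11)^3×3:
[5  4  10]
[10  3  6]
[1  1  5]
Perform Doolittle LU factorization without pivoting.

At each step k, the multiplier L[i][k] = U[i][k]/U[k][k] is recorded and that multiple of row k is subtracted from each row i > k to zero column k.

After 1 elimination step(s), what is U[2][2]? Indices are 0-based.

U[2][2] = 3

k=0: U[0][0]=5
  eliminate (1,0): mult=2, new row 1: (0, 6, 8); set L[1][0]=2
  eliminate (2,0): mult=9, new row 2: (0, 9, 3); set L[2][0]=9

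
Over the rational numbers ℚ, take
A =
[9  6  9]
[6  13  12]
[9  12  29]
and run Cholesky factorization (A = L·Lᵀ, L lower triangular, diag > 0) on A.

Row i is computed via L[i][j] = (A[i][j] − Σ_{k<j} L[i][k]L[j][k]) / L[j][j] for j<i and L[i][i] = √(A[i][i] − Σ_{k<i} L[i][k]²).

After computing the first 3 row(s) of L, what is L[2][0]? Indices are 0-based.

Step 1: L[0][0] = √(9) = 3.
  L[1][0] = (6) / L[0][0] = 2.
Step 2: L[1][1] = √(9) = 3.
  L[2][0] = (9) / L[0][0] = 3.
  L[2][1] = (6) / L[1][1] = 2.
Step 3: L[2][2] = √(16) = 4.

L[2][0] = 3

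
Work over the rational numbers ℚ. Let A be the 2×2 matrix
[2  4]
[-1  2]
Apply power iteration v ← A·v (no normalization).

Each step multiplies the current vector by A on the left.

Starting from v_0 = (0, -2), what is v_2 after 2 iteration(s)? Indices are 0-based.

v_2 = (-32, 0)

v_0 = (0, -2).
v_1 = A·v_0 = (-8, -4).
v_2 = A·v_1 = (-32, 0).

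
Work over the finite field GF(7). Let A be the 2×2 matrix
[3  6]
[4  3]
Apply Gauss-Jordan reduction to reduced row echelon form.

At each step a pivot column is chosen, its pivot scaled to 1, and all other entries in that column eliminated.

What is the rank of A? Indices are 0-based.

pivot(0,0)=3: scale R0 → (1, 2)
  clear (1,0): R1 −= (4)R0 → (0, 2)
pivot(1,1)=2: scale R1 → (0, 1)
  clear (0,1): R0 −= (2)R1 → (1, 0)

rank = 2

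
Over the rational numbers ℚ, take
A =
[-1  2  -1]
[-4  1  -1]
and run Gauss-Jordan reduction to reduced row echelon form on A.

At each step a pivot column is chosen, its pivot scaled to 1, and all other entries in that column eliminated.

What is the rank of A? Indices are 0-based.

rank = 2

step 1: normalize row 0 (÷-1) = (1, -2, 1)
  row 1: subtract -4×row0 = (0, -7, 3)
step 2: normalize row 1 (÷-7) = (0, 1, -3/7)
  row 0: subtract -2×row1 = (1, 0, 1/7)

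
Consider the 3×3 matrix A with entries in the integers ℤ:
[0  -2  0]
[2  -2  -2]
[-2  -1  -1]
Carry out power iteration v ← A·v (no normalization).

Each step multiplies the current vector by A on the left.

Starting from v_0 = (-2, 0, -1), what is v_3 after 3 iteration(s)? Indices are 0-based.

v_3 = (12, 26, 1)

v_0 = (-2, 0, -1).
v_1 = A·v_0 = (0, -2, 5).
v_2 = A·v_1 = (4, -6, -3).
v_3 = A·v_2 = (12, 26, 1).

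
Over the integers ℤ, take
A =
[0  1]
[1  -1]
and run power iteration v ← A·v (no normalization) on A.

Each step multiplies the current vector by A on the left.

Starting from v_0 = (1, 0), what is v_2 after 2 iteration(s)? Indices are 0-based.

v_2 = (1, -1)

v_0 = (1, 0).
v_1 = A·v_0 = (0, 1).
v_2 = A·v_1 = (1, -1).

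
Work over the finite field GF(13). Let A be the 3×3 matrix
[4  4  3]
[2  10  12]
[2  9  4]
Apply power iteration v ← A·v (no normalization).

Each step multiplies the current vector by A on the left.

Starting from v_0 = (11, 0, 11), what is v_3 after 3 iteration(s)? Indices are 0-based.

v_0 = (11, 0, 11).
v_1 = A·v_0 = (12, 11, 1).
v_2 = A·v_1 = (4, 3, 10).
v_3 = A·v_2 = (6, 2, 10).

v_3 = (6, 2, 10)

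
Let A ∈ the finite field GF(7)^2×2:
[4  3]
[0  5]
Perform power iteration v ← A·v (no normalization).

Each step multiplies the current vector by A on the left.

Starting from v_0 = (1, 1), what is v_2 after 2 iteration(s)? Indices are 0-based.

v_2 = (1, 4)

v_0 = (1, 1).
v_1 = A·v_0 = (0, 5).
v_2 = A·v_1 = (1, 4).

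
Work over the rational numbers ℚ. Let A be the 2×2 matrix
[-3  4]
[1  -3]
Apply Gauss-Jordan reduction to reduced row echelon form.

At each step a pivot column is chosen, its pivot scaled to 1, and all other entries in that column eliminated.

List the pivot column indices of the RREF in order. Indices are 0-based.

pivot columns: 0, 1

step 1: normalize row 0 (÷-3) = (1, -4/3)
  row 1: subtract 1×row0 = (0, -5/3)
step 2: normalize row 1 (÷-5/3) = (0, 1)
  row 0: subtract -4/3×row1 = (1, 0)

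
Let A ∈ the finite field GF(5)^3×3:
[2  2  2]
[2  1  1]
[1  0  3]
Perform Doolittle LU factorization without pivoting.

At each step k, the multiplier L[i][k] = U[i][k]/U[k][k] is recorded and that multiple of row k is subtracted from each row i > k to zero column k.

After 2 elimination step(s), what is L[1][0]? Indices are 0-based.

k=0: U[0][0]=2
  eliminate (1,0): mult=1, new row 1: (0, 4, 4); set L[1][0]=1
  eliminate (2,0): mult=3, new row 2: (0, 4, 2); set L[2][0]=3
k=1: U[1][1]=4
  eliminate (2,1): mult=1, new row 2: (0, 0, 3); set L[2][1]=1

L[1][0] = 1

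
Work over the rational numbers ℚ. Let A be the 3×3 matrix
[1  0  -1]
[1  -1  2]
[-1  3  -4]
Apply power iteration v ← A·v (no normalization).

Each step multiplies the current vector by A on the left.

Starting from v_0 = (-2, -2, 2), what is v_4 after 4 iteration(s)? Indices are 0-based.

v_4 = (304, -944, 2000)

v_0 = (-2, -2, 2).
v_1 = A·v_0 = (-4, 4, -12).
v_2 = A·v_1 = (8, -32, 64).
v_3 = A·v_2 = (-56, 168, -360).
v_4 = A·v_3 = (304, -944, 2000).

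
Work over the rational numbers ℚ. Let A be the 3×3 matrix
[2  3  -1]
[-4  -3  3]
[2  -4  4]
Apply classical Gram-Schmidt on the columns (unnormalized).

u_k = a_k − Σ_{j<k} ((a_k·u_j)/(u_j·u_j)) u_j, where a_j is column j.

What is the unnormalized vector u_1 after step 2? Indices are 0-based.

u_1 = (13/6, -4/3, -29/6)

Step 1: u_0 = a_0 = (2, -4, 2).
Step 2: u_1 = a_1 − (5/12)·u_0 = (13/6, -4/3, -29/6).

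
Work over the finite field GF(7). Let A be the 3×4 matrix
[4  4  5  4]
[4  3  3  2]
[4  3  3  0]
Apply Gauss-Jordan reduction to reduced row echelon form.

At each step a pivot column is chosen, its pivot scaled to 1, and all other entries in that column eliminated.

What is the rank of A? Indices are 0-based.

rank = 3

[1] R0 /= 4  ⇒  (1, 1, 3, 1)
     R1 -= 4·R0  ⇒  (0, 6, 5, 5)
     R2 -= 4·R0  ⇒  (0, 6, 5, 3)
[2] R1 /= 6  ⇒  (0, 1, 2, 2)
     R0 -= 1·R1  ⇒  (1, 0, 1, 6)
     R2 -= 6·R1  ⇒  (0, 0, 0, 5)
column 2 empty below row 2
[3] R2 /= 5  ⇒  (0, 0, 0, 1)
     R0 -= 6·R2  ⇒  (1, 0, 1, 0)
     R1 -= 2·R2  ⇒  (0, 1, 2, 0)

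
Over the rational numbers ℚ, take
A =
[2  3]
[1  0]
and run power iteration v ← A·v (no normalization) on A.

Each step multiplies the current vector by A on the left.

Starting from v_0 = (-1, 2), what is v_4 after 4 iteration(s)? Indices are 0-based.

v_0 = (-1, 2).
v_1 = A·v_0 = (4, -1).
v_2 = A·v_1 = (5, 4).
v_3 = A·v_2 = (22, 5).
v_4 = A·v_3 = (59, 22).

v_4 = (59, 22)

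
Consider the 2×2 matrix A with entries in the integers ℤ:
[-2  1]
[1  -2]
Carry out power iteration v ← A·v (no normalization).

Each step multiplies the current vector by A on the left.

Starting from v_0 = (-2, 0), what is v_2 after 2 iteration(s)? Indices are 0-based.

v_2 = (-10, 8)

v_0 = (-2, 0).
v_1 = A·v_0 = (4, -2).
v_2 = A·v_1 = (-10, 8).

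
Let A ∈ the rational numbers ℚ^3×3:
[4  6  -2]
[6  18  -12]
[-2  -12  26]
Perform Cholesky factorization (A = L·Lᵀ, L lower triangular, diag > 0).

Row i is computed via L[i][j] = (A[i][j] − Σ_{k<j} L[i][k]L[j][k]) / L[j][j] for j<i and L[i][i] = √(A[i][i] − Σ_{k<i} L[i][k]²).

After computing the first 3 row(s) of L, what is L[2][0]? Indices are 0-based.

L[2][0] = -1

Step 1: L[0][0] = √(4) = 2.
  L[1][0] = (6) / L[0][0] = 3.
Step 2: L[1][1] = √(9) = 3.
  L[2][0] = (-2) / L[0][0] = -1.
  L[2][1] = (-9) / L[1][1] = -3.
Step 3: L[2][2] = √(16) = 4.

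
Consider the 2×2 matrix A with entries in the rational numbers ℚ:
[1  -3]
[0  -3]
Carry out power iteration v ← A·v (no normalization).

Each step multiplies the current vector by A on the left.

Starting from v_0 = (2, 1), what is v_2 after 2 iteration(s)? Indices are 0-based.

v_0 = (2, 1).
v_1 = A·v_0 = (-1, -3).
v_2 = A·v_1 = (8, 9).

v_2 = (8, 9)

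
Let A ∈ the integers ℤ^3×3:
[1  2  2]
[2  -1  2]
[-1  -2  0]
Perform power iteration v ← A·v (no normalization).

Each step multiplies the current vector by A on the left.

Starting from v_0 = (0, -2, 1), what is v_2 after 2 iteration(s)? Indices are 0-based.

v_2 = (14, 0, -6)

v_0 = (0, -2, 1).
v_1 = A·v_0 = (-2, 4, 4).
v_2 = A·v_1 = (14, 0, -6).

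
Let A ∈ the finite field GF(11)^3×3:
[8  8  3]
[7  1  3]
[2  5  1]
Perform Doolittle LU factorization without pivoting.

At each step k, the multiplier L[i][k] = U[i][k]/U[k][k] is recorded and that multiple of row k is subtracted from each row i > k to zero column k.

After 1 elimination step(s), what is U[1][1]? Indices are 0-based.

U[1][1] = 5

k=0: U[0][0]=8
  eliminate (1,0): mult=5, new row 1: (0, 5, 10); set L[1][0]=5
  eliminate (2,0): mult=3, new row 2: (0, 3, 3); set L[2][0]=3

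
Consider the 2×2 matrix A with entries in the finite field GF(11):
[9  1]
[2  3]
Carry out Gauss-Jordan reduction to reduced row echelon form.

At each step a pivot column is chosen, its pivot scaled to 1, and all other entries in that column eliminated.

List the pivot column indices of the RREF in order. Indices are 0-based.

pivot(0,0)=9: scale R0 → (1, 5)
  clear (1,0): R1 −= (2)R0 → (0, 4)
pivot(1,1)=4: scale R1 → (0, 1)
  clear (0,1): R0 −= (5)R1 → (1, 0)

pivot columns: 0, 1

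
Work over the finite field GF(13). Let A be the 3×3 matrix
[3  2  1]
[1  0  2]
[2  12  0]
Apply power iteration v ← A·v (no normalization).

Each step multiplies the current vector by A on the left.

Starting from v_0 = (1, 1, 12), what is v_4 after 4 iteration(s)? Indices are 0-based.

v_0 = (1, 1, 12).
v_1 = A·v_0 = (4, 12, 1).
v_2 = A·v_1 = (11, 6, 9).
v_3 = A·v_2 = (2, 3, 3).
v_4 = A·v_3 = (2, 8, 1).

v_4 = (2, 8, 1)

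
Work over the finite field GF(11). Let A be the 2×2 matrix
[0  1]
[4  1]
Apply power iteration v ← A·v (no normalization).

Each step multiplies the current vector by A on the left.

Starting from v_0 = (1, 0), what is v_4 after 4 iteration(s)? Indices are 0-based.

v_0 = (1, 0).
v_1 = A·v_0 = (0, 4).
v_2 = A·v_1 = (4, 4).
v_3 = A·v_2 = (4, 9).
v_4 = A·v_3 = (9, 3).

v_4 = (9, 3)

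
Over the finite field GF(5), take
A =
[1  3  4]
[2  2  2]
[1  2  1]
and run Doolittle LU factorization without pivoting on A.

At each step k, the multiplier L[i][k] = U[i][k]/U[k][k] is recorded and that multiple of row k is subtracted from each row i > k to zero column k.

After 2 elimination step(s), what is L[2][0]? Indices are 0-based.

k=0: U[0][0]=1
  eliminate (1,0): mult=2, new row 1: (0, 1, 4); set L[1][0]=2
  eliminate (2,0): mult=1, new row 2: (0, 4, 2); set L[2][0]=1
k=1: U[1][1]=1
  eliminate (2,1): mult=4, new row 2: (0, 0, 1); set L[2][1]=4

L[2][0] = 1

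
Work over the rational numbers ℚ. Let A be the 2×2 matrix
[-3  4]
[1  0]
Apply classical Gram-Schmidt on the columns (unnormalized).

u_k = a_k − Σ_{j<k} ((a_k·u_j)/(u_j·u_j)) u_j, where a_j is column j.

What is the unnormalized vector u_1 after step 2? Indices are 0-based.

u_1 = (2/5, 6/5)

Step 1: u_0 = a_0 = (-3, 1).
Step 2: u_1 = a_1 − (-6/5)·u_0 = (2/5, 6/5).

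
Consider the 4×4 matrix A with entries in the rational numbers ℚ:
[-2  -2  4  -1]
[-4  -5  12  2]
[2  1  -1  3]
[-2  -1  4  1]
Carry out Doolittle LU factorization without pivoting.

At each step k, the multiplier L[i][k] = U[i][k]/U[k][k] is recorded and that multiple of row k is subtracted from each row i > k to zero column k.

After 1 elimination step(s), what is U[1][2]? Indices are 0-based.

U[1][2] = 4

Step 1: pivot at (0,0) is -2.
  row1 ← row1 − (2)·row0  ⇒  L[1][0]=2, U row1=(0, -1, 4, 4)
  row2 ← row2 − (-1)·row0  ⇒  L[2][0]=-1, U row2=(0, -1, 3, 2)
  row3 ← row3 − (1)·row0  ⇒  L[3][0]=1, U row3=(0, 1, 0, 2)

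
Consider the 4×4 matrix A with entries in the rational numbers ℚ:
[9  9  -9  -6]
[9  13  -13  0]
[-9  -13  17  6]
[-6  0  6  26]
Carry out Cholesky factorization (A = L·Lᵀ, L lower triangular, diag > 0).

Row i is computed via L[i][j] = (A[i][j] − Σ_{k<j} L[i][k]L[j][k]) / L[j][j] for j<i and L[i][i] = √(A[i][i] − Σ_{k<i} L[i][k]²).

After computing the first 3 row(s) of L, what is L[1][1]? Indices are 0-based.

L[1][1] = 2

Step 1: L[0][0] = √(9) = 3.
  L[1][0] = (9) / L[0][0] = 3.
Step 2: L[1][1] = √(4) = 2.
  L[2][0] = (-9) / L[0][0] = -3.
  L[2][1] = (-4) / L[1][1] = -2.
Step 3: L[2][2] = √(4) = 2.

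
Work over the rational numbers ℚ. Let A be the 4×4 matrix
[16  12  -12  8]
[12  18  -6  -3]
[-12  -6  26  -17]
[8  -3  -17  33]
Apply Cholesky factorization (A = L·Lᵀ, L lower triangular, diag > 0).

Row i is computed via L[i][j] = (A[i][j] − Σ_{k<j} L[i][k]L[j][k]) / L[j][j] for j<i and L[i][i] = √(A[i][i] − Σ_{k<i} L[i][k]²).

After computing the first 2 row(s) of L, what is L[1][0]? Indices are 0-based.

L[1][0] = 3

Step 1: L[0][0] = √(16) = 4.
  L[1][0] = (12) / L[0][0] = 3.
Step 2: L[1][1] = √(9) = 3.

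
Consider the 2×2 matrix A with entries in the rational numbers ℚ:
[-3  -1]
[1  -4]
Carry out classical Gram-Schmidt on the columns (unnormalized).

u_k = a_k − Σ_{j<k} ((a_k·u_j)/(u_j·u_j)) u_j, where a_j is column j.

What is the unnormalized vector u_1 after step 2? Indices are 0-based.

Step 1: u_0 = a_0 = (-3, 1).
Step 2: u_1 = a_1 − (-1/10)·u_0 = (-13/10, -39/10).

u_1 = (-13/10, -39/10)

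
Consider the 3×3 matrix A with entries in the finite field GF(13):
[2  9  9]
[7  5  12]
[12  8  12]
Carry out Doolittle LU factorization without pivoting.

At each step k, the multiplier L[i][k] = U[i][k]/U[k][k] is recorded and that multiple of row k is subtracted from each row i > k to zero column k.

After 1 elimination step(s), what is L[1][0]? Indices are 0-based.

L[1][0] = 10

Step 1: pivot at (0,0) is 2.
  row1 ← row1 − (10)·row0  ⇒  L[1][0]=10, U row1=(0, 6, 0)
  row2 ← row2 − (6)·row0  ⇒  L[2][0]=6, U row2=(0, 6, 10)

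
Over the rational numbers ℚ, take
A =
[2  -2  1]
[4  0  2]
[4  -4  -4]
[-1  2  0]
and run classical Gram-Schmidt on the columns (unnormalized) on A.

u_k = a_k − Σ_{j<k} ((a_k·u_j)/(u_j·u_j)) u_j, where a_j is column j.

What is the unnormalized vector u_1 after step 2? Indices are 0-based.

u_1 = (-30/37, 88/37, -60/37, 52/37)

Step 1: u_0 = a_0 = (2, 4, 4, -1).
Step 2: u_1 = a_1 − (-22/37)·u_0 = (-30/37, 88/37, -60/37, 52/37).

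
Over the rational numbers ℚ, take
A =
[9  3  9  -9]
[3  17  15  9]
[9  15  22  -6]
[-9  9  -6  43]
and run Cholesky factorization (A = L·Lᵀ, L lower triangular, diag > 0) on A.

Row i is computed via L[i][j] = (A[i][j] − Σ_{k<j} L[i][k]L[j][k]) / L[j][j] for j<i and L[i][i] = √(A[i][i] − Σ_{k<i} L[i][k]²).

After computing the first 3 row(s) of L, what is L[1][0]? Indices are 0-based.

L[1][0] = 1

Step 1: L[0][0] = √(9) = 3.
  L[1][0] = (3) / L[0][0] = 1.
Step 2: L[1][1] = √(16) = 4.
  L[2][0] = (9) / L[0][0] = 3.
  L[2][1] = (12) / L[1][1] = 3.
Step 3: L[2][2] = √(4) = 2.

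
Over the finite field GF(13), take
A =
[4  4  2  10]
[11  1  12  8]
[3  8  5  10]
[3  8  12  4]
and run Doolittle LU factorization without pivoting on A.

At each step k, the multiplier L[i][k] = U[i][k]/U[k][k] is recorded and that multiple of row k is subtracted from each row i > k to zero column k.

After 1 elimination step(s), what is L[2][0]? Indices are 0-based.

k=0: U[0][0]=4
  eliminate (1,0): mult=6, new row 1: (0, 3, 0, 0); set L[1][0]=6
  eliminate (2,0): mult=4, new row 2: (0, 5, 10, 9); set L[2][0]=4
  eliminate (3,0): mult=4, new row 3: (0, 5, 4, 3); set L[3][0]=4

L[2][0] = 4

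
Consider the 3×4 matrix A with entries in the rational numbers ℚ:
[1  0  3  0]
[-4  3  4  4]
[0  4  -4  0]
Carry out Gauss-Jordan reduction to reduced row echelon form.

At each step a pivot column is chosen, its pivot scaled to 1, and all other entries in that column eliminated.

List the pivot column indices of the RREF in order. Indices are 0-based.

step 1: normalize row 0 (÷1) = (1, 0, 3, 0)
  row 1: subtract -4×row0 = (0, 3, 16, 4)
step 2: normalize row 1 (÷3) = (0, 1, 16/3, 4/3)
  row 2: subtract 4×row1 = (0, 0, -76/3, -16/3)
step 3: normalize row 2 (÷-76/3) = (0, 0, 1, 4/19)
  row 0: subtract 3×row2 = (1, 0, 0, -12/19)
  row 1: subtract 16/3×row2 = (0, 1, 0, 4/19)

pivot columns: 0, 1, 2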